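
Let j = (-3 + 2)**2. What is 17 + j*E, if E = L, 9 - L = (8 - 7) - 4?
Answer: 29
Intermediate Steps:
j = 1 (j = (-1)**2 = 1)
L = 12 (L = 9 - ((8 - 7) - 4) = 9 - (1 - 4) = 9 - 1*(-3) = 9 + 3 = 12)
E = 12
17 + j*E = 17 + 1*12 = 17 + 12 = 29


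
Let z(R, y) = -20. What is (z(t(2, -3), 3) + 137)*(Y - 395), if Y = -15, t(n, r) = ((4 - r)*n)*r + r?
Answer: -47970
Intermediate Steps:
t(n, r) = r + n*r*(4 - r) (t(n, r) = (n*(4 - r))*r + r = n*r*(4 - r) + r = r + n*r*(4 - r))
(z(t(2, -3), 3) + 137)*(Y - 395) = (-20 + 137)*(-15 - 395) = 117*(-410) = -47970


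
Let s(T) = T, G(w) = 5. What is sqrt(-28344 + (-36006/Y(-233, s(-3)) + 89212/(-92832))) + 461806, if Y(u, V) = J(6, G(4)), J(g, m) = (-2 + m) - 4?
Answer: 461806 + sqrt(1031580474186)/11604 ≈ 4.6189e+5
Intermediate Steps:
J(g, m) = -6 + m
Y(u, V) = -1 (Y(u, V) = -6 + 5 = -1)
sqrt(-28344 + (-36006/Y(-233, s(-3)) + 89212/(-92832))) + 461806 = sqrt(-28344 + (-36006/(-1) + 89212/(-92832))) + 461806 = sqrt(-28344 + (-36006*(-1) + 89212*(-1/92832))) + 461806 = sqrt(-28344 + (36006 - 22303/23208)) + 461806 = sqrt(-28344 + 835604945/23208) + 461806 = sqrt(177797393/23208) + 461806 = sqrt(1031580474186)/11604 + 461806 = 461806 + sqrt(1031580474186)/11604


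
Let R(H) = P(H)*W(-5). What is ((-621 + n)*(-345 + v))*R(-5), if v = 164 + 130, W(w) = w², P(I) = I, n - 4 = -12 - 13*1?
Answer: -4092750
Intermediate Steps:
n = -21 (n = 4 + (-12 - 13*1) = 4 + (-12 - 13) = 4 - 25 = -21)
R(H) = 25*H (R(H) = H*(-5)² = H*25 = 25*H)
v = 294
((-621 + n)*(-345 + v))*R(-5) = ((-621 - 21)*(-345 + 294))*(25*(-5)) = -642*(-51)*(-125) = 32742*(-125) = -4092750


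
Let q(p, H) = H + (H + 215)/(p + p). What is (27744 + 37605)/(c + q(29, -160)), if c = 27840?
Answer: 1263414/535165 ≈ 2.3608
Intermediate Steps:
q(p, H) = H + (215 + H)/(2*p) (q(p, H) = H + (215 + H)/((2*p)) = H + (215 + H)*(1/(2*p)) = H + (215 + H)/(2*p))
(27744 + 37605)/(c + q(29, -160)) = (27744 + 37605)/(27840 + (½)*(215 - 160 + 2*(-160)*29)/29) = 65349/(27840 + (½)*(1/29)*(215 - 160 - 9280)) = 65349/(27840 + (½)*(1/29)*(-9225)) = 65349/(27840 - 9225/58) = 65349/(1605495/58) = 65349*(58/1605495) = 1263414/535165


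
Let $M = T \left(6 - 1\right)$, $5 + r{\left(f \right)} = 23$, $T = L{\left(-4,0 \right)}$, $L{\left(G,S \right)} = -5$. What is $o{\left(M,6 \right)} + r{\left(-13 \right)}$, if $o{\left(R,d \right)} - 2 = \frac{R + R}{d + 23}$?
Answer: $\frac{530}{29} \approx 18.276$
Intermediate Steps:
$T = -5$
$r{\left(f \right)} = 18$ ($r{\left(f \right)} = -5 + 23 = 18$)
$M = -25$ ($M = - 5 \left(6 - 1\right) = \left(-5\right) 5 = -25$)
$o{\left(R,d \right)} = 2 + \frac{2 R}{23 + d}$ ($o{\left(R,d \right)} = 2 + \frac{R + R}{d + 23} = 2 + \frac{2 R}{23 + d}$)
$o{\left(M,6 \right)} + r{\left(-13 \right)} = \frac{2 \left(23 - 25 + 6\right)}{23 + 6} + 18 = 2 \cdot \frac{1}{29} \cdot 4 + 18 = \frac{8}{29} + 18 = \frac{530}{29}$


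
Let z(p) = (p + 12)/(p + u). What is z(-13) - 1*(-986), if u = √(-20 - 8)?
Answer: 194255/197 + 2*I*√7/197 ≈ 986.07 + 0.02686*I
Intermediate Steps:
u = 2*I*√7 (u = √(-28) = 2*I*√7 ≈ 5.2915*I)
z(p) = (12 + p)/(p + 2*I*√7) (z(p) = (p + 12)/(p + 2*I*√7) = (12 + p)/(p + 2*I*√7))
z(-13) - 1*(-986) = (12 - 13)/(-13 + 2*I*√7) - 1*(-986) = -1/(-13 + 2*I*√7) + 986 = 986 - 1/(-13 + 2*I*√7)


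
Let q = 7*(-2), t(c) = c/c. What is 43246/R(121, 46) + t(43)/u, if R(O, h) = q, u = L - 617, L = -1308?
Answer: -5946326/1925 ≈ -3089.0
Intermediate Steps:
t(c) = 1
q = -14
u = -1925 (u = -1308 - 617 = -1925)
R(O, h) = -14
43246/R(121, 46) + t(43)/u = 43246/(-14) + 1/(-1925) = 43246*(-1/14) + 1*(-1/1925) = -3089 - 1/1925 = -5946326/1925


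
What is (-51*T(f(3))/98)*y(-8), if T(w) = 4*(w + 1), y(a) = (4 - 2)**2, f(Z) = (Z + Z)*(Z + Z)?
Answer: -15096/49 ≈ -308.08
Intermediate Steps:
f(Z) = 4*Z**2 (f(Z) = (2*Z)*(2*Z) = 4*Z**2)
y(a) = 4 (y(a) = 2**2 = 4)
T(w) = 4 + 4*w (T(w) = 4*(1 + w) = 4 + 4*w)
(-51*T(f(3))/98)*y(-8) = -51*(4 + 4*(4*3**2))/98*4 = -51*(4 + 4*(4*9))/98*4 = -51*(4 + 4*36)/98*4 = -51*(4 + 144)/98*4 = -7548/98*4 = -51*74/49*4 = -3774/49*4 = -15096/49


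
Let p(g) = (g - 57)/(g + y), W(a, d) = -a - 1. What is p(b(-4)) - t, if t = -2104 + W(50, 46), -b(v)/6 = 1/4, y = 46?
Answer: 191678/89 ≈ 2153.7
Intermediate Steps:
W(a, d) = -1 - a
b(v) = -3/2 (b(v) = -6/4 = -6*1/4 = -3/2)
p(g) = (-57 + g)/(46 + g) (p(g) = (g - 57)/(g + 46) = (-57 + g)/(46 + g))
t = -2155 (t = -2104 + (-1 - 1*50) = -2104 + (-1 - 50) = -2104 - 51 = -2155)
p(b(-4)) - t = (-57 - 3/2)/(46 - 3/2) - 1*(-2155) = -117/2/(89/2) + 2155 = (2/89)*(-117/2) + 2155 = -117/89 + 2155 = 191678/89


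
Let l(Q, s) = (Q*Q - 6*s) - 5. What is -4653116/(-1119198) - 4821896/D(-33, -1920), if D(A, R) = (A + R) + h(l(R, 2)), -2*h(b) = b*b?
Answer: 31616578344267969418/7604625633622935405 ≈ 4.1575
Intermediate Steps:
l(Q, s) = -5 + Q² - 6*s (l(Q, s) = (Q² - 6*s) - 5 = -5 + Q² - 6*s)
h(b) = -b²/2 (h(b) = -b*b/2 = -b²/2)
D(A, R) = A + R - (-17 + R²)²/2 (D(A, R) = (A + R) - (-5 + R² - 6*2)²/2 = (A + R) - (-5 + R² - 12)²/2 = (A + R) - (-17 + R²)²/2 = A + R - (-17 + R²)²/2)
-4653116/(-1119198) - 4821896/D(-33, -1920) = -4653116/(-1119198) - 4821896/(-33 - 1920 - (-17 + (-1920)²)²/2) = -4653116*(-1/1119198) - 4821896/(-33 - 1920 - (-17 + 3686400)²/2) = 2326558/559599 - 4821896/(-33 - 1920 - ½*3686383²) = 2326558/559599 - 4821896/(-33 - 1920 - ½*13589419622689) = 2326558/559599 - 4821896/(-33 - 1920 - 13589419622689/2) = 2326558/559599 - 4821896/(-13589419626595/2) = 2326558/559599 - 4821896*(-2/13589419626595) = 2326558/559599 + 9643792/13589419626595 = 31616578344267969418/7604625633622935405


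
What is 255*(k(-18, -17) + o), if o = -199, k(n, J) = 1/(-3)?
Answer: -50830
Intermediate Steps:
k(n, J) = -1/3
255*(k(-18, -17) + o) = 255*(-1/3 - 199) = 255*(-598/3) = -50830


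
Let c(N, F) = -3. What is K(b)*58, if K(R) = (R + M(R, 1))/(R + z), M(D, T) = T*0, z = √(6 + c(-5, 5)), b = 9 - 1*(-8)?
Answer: 8381/143 - 493*√3/143 ≈ 52.637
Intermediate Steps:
b = 17 (b = 9 + 8 = 17)
z = √3 (z = √(6 - 3) = √3 ≈ 1.7320)
M(D, T) = 0
K(R) = R/(R + √3) (K(R) = (R + 0)/(R + √3) = R/(R + √3))
K(b)*58 = (17/(17 + √3))*58 = 986/(17 + √3)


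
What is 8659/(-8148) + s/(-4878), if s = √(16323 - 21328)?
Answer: -1237/1164 - I*√5005/4878 ≈ -1.0627 - 0.014503*I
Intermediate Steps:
s = I*√5005 (s = √(-5005) = I*√5005 ≈ 70.746*I)
8659/(-8148) + s/(-4878) = 8659/(-8148) + (I*√5005)/(-4878) = 8659*(-1/8148) + (I*√5005)*(-1/4878) = -1237/1164 - I*√5005/4878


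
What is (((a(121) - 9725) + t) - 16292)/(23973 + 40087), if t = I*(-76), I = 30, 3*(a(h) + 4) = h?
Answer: -42391/96090 ≈ -0.44116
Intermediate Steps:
a(h) = -4 + h/3
t = -2280 (t = 30*(-76) = -2280)
(((a(121) - 9725) + t) - 16292)/(23973 + 40087) = ((((-4 + (1/3)*121) - 9725) - 2280) - 16292)/(23973 + 40087) = ((((-4 + 121/3) - 9725) - 2280) - 16292)/64060 = (((109/3 - 9725) - 2280) - 16292)*(1/64060) = ((-29066/3 - 2280) - 16292)*(1/64060) = (-35906/3 - 16292)*(1/64060) = -84782/3*1/64060 = -42391/96090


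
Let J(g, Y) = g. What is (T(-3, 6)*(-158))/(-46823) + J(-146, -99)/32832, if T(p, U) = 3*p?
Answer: -26761631/768646368 ≈ -0.034817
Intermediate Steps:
(T(-3, 6)*(-158))/(-46823) + J(-146, -99)/32832 = ((3*(-3))*(-158))/(-46823) - 146/32832 = -9*(-158)*(-1/46823) - 146*1/32832 = 1422*(-1/46823) - 73/16416 = -1422/46823 - 73/16416 = -26761631/768646368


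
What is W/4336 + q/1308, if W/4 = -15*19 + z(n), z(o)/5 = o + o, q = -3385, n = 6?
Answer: -495455/177234 ≈ -2.7955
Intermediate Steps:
z(o) = 10*o (z(o) = 5*(o + o) = 5*(2*o) = 10*o)
W = -900 (W = 4*(-15*19 + 10*6) = 4*(-285 + 60) = 4*(-225) = -900)
W/4336 + q/1308 = -900/4336 - 3385/1308 = -900*1/4336 - 3385*1/1308 = -225/1084 - 3385/1308 = -495455/177234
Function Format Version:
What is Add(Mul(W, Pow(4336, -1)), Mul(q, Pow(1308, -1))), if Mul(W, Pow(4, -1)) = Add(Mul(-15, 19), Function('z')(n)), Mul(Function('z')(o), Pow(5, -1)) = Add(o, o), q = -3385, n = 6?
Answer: Rational(-495455, 177234) ≈ -2.7955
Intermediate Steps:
Function('z')(o) = Mul(10, o) (Function('z')(o) = Mul(5, Add(o, o)) = Mul(5, Mul(2, o)) = Mul(10, o))
W = -900 (W = Mul(4, Add(Mul(-15, 19), Mul(10, 6))) = Mul(4, Add(-285, 60)) = Mul(4, -225) = -900)
Add(Mul(W, Pow(4336, -1)), Mul(q, Pow(1308, -1))) = Add(Mul(-900, Pow(4336, -1)), Mul(-3385, Pow(1308, -1))) = Add(Mul(-900, Rational(1, 4336)), Mul(-3385, Rational(1, 1308))) = Add(Rational(-225, 1084), Rational(-3385, 1308)) = Rational(-495455, 177234)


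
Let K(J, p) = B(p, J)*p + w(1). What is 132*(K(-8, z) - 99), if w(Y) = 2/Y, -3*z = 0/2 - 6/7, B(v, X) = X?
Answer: -91740/7 ≈ -13106.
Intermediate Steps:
z = 2/7 (z = -(0/2 - 6/7)/3 = -(0*(½) - 6*⅐)/3 = -(0 - 6/7)/3 = -⅓*(-6/7) = 2/7 ≈ 0.28571)
K(J, p) = 2 + J*p (K(J, p) = J*p + 2/1 = J*p + 2*1 = J*p + 2 = 2 + J*p)
132*(K(-8, z) - 99) = 132*((2 - 8*2/7) - 99) = 132*((2 - 16/7) - 99) = 132*(-2/7 - 99) = 132*(-695/7) = -91740/7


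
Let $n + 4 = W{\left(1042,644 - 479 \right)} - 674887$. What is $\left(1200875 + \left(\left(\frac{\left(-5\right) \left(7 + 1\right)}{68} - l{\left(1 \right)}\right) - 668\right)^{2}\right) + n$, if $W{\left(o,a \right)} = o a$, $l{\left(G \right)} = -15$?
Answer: $\frac{325151467}{289} \approx 1.1251 \cdot 10^{6}$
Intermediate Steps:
$W{\left(o,a \right)} = a o$
$n = -502961$ ($n = -4 - \left(674887 - \left(644 - 479\right) 1042\right) = -4 + \left(165 \cdot 1042 - 674887\right) = -4 + \left(171930 - 674887\right) = -4 - 502957 = -502961$)
$\left(1200875 + \left(\left(\frac{\left(-5\right) \left(7 + 1\right)}{68} - l{\left(1 \right)}\right) - 668\right)^{2}\right) + n = \left(1200875 + \left(\left(\frac{\left(-5\right) \left(7 + 1\right)}{68} - -15\right) - 668\right)^{2}\right) - 502961 = \left(1200875 + \left(\left(\left(-5\right) 8 \cdot \frac{1}{68} + 15\right) - 668\right)^{2}\right) - 502961 = \left(1200875 + \left(\left(\left(-40\right) \frac{1}{68} + 15\right) - 668\right)^{2}\right) - 502961 = \left(1200875 + \left(\left(- \frac{10}{17} + 15\right) - 668\right)^{2}\right) - 502961 = \left(1200875 + \left(\frac{245}{17} - 668\right)^{2}\right) - 502961 = \left(1200875 + \left(- \frac{11111}{17}\right)^{2}\right) - 502961 = \left(1200875 + \frac{123454321}{289}\right) - 502961 = \frac{470507196}{289} - 502961 = \frac{325151467}{289}$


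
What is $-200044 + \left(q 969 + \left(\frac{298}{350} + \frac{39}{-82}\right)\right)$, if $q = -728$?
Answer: $- \frac{12993575207}{14350} \approx -9.0548 \cdot 10^{5}$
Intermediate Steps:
$-200044 + \left(q 969 + \left(\frac{298}{350} + \frac{39}{-82}\right)\right) = -200044 + \left(\left(-728\right) 969 + \left(\frac{298}{350} + \frac{39}{-82}\right)\right) = -200044 + \left(-705432 + \left(298 \cdot \frac{1}{350} + 39 \left(- \frac{1}{82}\right)\right)\right) = -200044 + \left(-705432 + \left(\frac{149}{175} - \frac{39}{82}\right)\right) = -200044 + \left(-705432 + \frac{5393}{14350}\right) = -200044 - \frac{10122943807}{14350} = - \frac{12993575207}{14350}$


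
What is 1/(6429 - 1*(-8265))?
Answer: 1/14694 ≈ 6.8055e-5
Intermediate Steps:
1/(6429 - 1*(-8265)) = 1/(6429 + 8265) = 1/14694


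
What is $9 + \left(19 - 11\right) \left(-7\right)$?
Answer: $-47$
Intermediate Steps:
$9 + \left(19 - 11\right) \left(-7\right) = 9 + 8 \left(-7\right) = 9 - 56 = -47$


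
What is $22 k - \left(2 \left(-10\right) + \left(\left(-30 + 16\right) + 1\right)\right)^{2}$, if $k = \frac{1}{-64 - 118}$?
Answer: $- \frac{99110}{91} \approx -1089.1$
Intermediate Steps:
$k = - \frac{1}{182}$ ($k = \frac{1}{-64 - 118} = \frac{1}{-182} = - \frac{1}{182} \approx -0.0054945$)
$22 k - \left(2 \left(-10\right) + \left(\left(-30 + 16\right) + 1\right)\right)^{2} = 22 \left(- \frac{1}{182}\right) - \left(2 \left(-10\right) + \left(\left(-30 + 16\right) + 1\right)\right)^{2} = - \frac{11}{91} - \left(-20 + \left(-14 + 1\right)\right)^{2} = - \frac{11}{91} - \left(-20 - 13\right)^{2} = - \frac{11}{91} - \left(-33\right)^{2} = - \frac{11}{91} - 1089 = - \frac{99110}{91}$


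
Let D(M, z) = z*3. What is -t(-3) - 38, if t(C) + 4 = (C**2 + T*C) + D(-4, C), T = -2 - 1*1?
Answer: -43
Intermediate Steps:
T = -3 (T = -2 - 1 = -3)
D(M, z) = 3*z
t(C) = -4 + C**2 (t(C) = -4 + ((C**2 - 3*C) + 3*C) = -4 + C**2)
-t(-3) - 38 = -(-4 + (-3)**2) - 38 = -(-4 + 9) - 38 = -1*5 - 38 = -5 - 38 = -43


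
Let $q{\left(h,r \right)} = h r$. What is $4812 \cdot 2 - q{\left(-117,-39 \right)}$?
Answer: $5061$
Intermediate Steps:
$4812 \cdot 2 - q{\left(-117,-39 \right)} = 4812 \cdot 2 - \left(-117\right) \left(-39\right) = 9624 - 4563 = 5061$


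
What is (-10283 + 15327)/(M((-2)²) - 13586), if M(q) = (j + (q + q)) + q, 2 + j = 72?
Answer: -1261/3376 ≈ -0.37352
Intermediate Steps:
j = 70 (j = -2 + 72 = 70)
M(q) = 70 + 3*q (M(q) = (70 + (q + q)) + q = (70 + 2*q) + q = 70 + 3*q)
(-10283 + 15327)/(M((-2)²) - 13586) = (-10283 + 15327)/((70 + 3*(-2)²) - 13586) = 5044/((70 + 3*4) - 13586) = 5044/((70 + 12) - 13586) = 5044/(82 - 13586) = 5044/(-13504) = 5044*(-1/13504) = -1261/3376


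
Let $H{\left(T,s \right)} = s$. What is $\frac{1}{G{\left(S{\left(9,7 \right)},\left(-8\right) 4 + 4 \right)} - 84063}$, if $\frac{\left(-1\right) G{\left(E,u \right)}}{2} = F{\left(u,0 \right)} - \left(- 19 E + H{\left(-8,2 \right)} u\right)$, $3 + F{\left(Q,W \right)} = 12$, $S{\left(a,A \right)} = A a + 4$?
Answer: $- \frac{1}{86739} \approx -1.1529 \cdot 10^{-5}$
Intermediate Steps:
$S{\left(a,A \right)} = 4 + A a$
$F{\left(Q,W \right)} = 9$ ($F{\left(Q,W \right)} = -3 + 12 = 9$)
$G{\left(E,u \right)} = -18 - 38 E + 4 u$ ($G{\left(E,u \right)} = - 2 \left(9 - \left(- 19 E + 2 u\right)\right) = - 2 \left(9 + \left(- 2 u + 19 E\right)\right) = - 2 \left(9 - 2 u + 19 E\right) = -18 - 38 E + 4 u$)
$\frac{1}{G{\left(S{\left(9,7 \right)},\left(-8\right) 4 + 4 \right)} - 84063} = \frac{1}{\left(-18 - 38 \left(4 + 7 \cdot 9\right) + 4 \left(\left(-8\right) 4 + 4\right)\right) - 84063} = \frac{1}{\left(-18 - 38 \left(4 + 63\right) + 4 \left(-32 + 4\right)\right) - 84063} = \frac{1}{\left(-18 - 2546 + 4 \left(-28\right)\right) - 84063} = \frac{1}{\left(-18 - 2546 - 112\right) - 84063} = \frac{1}{-2676 - 84063} = \frac{1}{-86739} = - \frac{1}{86739}$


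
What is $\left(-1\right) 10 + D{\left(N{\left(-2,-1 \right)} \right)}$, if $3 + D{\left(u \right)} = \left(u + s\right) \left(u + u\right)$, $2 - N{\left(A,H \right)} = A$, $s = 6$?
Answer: $67$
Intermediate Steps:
$N{\left(A,H \right)} = 2 - A$
$D{\left(u \right)} = -3 + 2 u \left(6 + u\right)$ ($D{\left(u \right)} = -3 + \left(u + 6\right) \left(u + u\right) = -3 + \left(6 + u\right) 2 u = -3 + 2 u \left(6 + u\right)$)
$\left(-1\right) 10 + D{\left(N{\left(-2,-1 \right)} \right)} = \left(-1\right) 10 + \left(-3 + 2 \left(2 - -2\right)^{2} + 12 \left(2 - -2\right)\right) = -10 + \left(-3 + 2 \left(2 + 2\right)^{2} + 12 \left(2 + 2\right)\right) = -10 + \left(-3 + 2 \cdot 4^{2} + 12 \cdot 4\right) = -10 + \left(-3 + 2 \cdot 16 + 48\right) = -10 + \left(-3 + 32 + 48\right) = -10 + 77 = 67$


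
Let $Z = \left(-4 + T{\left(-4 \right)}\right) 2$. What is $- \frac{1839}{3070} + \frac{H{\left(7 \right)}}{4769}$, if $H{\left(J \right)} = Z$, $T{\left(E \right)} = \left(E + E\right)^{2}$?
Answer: $- \frac{8401791}{14640830} \approx -0.57386$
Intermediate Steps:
$T{\left(E \right)} = 4 E^{2}$ ($T{\left(E \right)} = \left(2 E\right)^{2} = 4 E^{2}$)
$Z = 120$ ($Z = \left(-4 + 4 \left(-4\right)^{2}\right) 2 = \left(-4 + 4 \cdot 16\right) 2 = \left(-4 + 64\right) 2 = 60 \cdot 2 = 120$)
$H{\left(J \right)} = 120$
$- \frac{1839}{3070} + \frac{H{\left(7 \right)}}{4769} = - \frac{1839}{3070} + \frac{120}{4769} = - \frac{8401791}{14640830}$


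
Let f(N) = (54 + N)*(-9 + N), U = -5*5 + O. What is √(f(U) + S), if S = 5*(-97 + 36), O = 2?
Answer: I*√1297 ≈ 36.014*I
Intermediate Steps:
S = -305 (S = 5*(-61) = -305)
U = -23 (U = -5*5 + 2 = -25 + 2 = -23)
f(N) = (-9 + N)*(54 + N)
√(f(U) + S) = √((-486 + (-23)² + 45*(-23)) - 305) = √((-486 + 529 - 1035) - 305) = √(-992 - 305) = √(-1297) = I*√1297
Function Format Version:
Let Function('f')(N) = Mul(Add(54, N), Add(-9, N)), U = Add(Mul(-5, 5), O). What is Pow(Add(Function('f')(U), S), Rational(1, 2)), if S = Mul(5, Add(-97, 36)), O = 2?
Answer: Mul(I, Pow(1297, Rational(1, 2))) ≈ Mul(36.014, I)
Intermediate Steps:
S = -305 (S = Mul(5, -61) = -305)
U = -23 (U = Add(Mul(-5, 5), 2) = Add(-25, 2) = -23)
Function('f')(N) = Mul(Add(-9, N), Add(54, N))
Pow(Add(Function('f')(U), S), Rational(1, 2)) = Pow(Add(Add(-486, Pow(-23, 2), Mul(45, -23)), -305), Rational(1, 2)) = Pow(Add(Add(-486, 529, -1035), -305), Rational(1, 2)) = Pow(Add(-992, -305), Rational(1, 2)) = Pow(-1297, Rational(1, 2)) = Mul(I, Pow(1297, Rational(1, 2)))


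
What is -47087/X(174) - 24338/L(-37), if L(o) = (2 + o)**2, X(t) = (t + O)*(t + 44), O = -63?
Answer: -646612499/29642550 ≈ -21.814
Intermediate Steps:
X(t) = (-63 + t)*(44 + t) (X(t) = (t - 63)*(t + 44) = (-63 + t)*(44 + t))
-47087/X(174) - 24338/L(-37) = -47087/(-2772 + 174**2 - 19*174) - 24338/(2 - 37)**2 = -47087/(-2772 + 30276 - 3306) - 24338/((-35)**2) = -47087/24198 - 24338/1225 = -646612499/29642550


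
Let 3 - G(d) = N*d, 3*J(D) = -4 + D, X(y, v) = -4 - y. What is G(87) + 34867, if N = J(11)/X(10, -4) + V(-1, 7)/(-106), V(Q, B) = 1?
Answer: 1848922/53 ≈ 34885.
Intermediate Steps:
J(D) = -4/3 + D/3 (J(D) = (-4 + D)/3 = -4/3 + D/3)
N = -28/159 (N = (-4/3 + (1/3)*11)/(-4 - 1*10) + 1/(-106) = (-4/3 + 11/3)/(-4 - 10) + 1*(-1/106) = (7/3)/(-14) - 1/106 = (7/3)*(-1/14) - 1/106 = -1/6 - 1/106 = -28/159 ≈ -0.17610)
G(d) = 3 + 28*d/159 (G(d) = 3 - (-28)*d/159 = 3 + 28*d/159)
G(87) + 34867 = (3 + (28/159)*87) + 34867 = (3 + 812/53) + 34867 = 971/53 + 34867 = 1848922/53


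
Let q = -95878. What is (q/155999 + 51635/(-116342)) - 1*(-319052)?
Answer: 5790530725509575/18149235658 ≈ 3.1905e+5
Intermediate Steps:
(q/155999 + 51635/(-116342)) - 1*(-319052) = (-95878/155999 + 51635/(-116342)) - 1*(-319052) = (-95878*1/155999 + 51635*(-1/116342)) + 319052 = (-95878/155999 - 51635/116342) + 319052 = -19209646641/18149235658 + 319052 = 5790530725509575/18149235658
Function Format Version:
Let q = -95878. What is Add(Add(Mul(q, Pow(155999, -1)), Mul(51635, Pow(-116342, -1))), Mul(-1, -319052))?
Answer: Rational(5790530725509575, 18149235658) ≈ 3.1905e+5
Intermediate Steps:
Add(Add(Mul(q, Pow(155999, -1)), Mul(51635, Pow(-116342, -1))), Mul(-1, -319052)) = Add(Add(Mul(-95878, Pow(155999, -1)), Mul(51635, Pow(-116342, -1))), Mul(-1, -319052)) = Add(Add(Mul(-95878, Rational(1, 155999)), Mul(51635, Rational(-1, 116342))), 319052) = Add(Add(Rational(-95878, 155999), Rational(-51635, 116342)), 319052) = Add(Rational(-19209646641, 18149235658), 319052) = Rational(5790530725509575, 18149235658)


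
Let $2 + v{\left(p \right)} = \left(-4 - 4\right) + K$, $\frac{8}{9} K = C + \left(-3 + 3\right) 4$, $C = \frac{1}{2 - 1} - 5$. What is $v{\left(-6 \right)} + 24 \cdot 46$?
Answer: $\frac{2179}{2} \approx 1089.5$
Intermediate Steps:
$C = -4$ ($C = 1^{-1} - 5 = 1 - 5 = -4$)
$K = - \frac{9}{2}$ ($K = \frac{9 \left(-4 + \left(-3 + 3\right) 4\right)}{8} = \frac{9 \left(-4 + 0 \cdot 4\right)}{8} = \frac{9 \left(-4 + 0\right)}{8} = \frac{9}{8} \left(-4\right) = - \frac{9}{2} \approx -4.5$)
$v{\left(p \right)} = - \frac{29}{2}$ ($v{\left(p \right)} = -2 - \frac{25}{2} = - \frac{29}{2}$)
$v{\left(-6 \right)} + 24 \cdot 46 = - \frac{29}{2} + 24 \cdot 46 = - \frac{29}{2} + 1104 = \frac{2179}{2}$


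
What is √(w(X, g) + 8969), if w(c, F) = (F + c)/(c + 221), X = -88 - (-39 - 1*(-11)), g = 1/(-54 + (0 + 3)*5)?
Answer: √353595668790/6279 ≈ 94.703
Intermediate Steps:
g = -1/39 (g = 1/(-54 + 3*5) = 1/(-54 + 15) = 1/(-39) = -1/39 ≈ -0.025641)
X = -60 (X = -88 - (-39 + 11) = -88 - 1*(-28) = -88 + 28 = -60)
w(c, F) = (F + c)/(221 + c)
√(w(X, g) + 8969) = √((-1/39 - 60)/(221 - 60) + 8969) = √(-2341/39/161 + 8969) = √((1/161)*(-2341/39) + 8969) = √(-2341/6279 + 8969) = √(56314010/6279) = √353595668790/6279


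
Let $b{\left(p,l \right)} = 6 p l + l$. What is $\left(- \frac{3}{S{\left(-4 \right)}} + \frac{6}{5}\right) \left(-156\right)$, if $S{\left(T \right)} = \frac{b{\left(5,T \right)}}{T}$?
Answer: $- \frac{26676}{155} \approx -172.1$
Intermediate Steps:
$b{\left(p,l \right)} = l + 6 l p$ ($b{\left(p,l \right)} = 6 l p + l = l + 6 l p$)
$S{\left(T \right)} = 31$ ($S{\left(T \right)} = \frac{T \left(1 + 6 \cdot 5\right)}{T} = \frac{T \left(1 + 30\right)}{T} = \frac{T 31}{T} = \frac{31 T}{T} = 31$)
$\left(- \frac{3}{S{\left(-4 \right)}} + \frac{6}{5}\right) \left(-156\right) = \left(- \frac{3}{31} + \frac{6}{5}\right) \left(-156\right) = \frac{171}{155} \left(-156\right) = - \frac{26676}{155}$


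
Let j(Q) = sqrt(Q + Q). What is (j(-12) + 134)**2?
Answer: 17932 + 536*I*sqrt(6) ≈ 17932.0 + 1312.9*I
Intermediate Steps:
j(Q) = sqrt(2)*sqrt(Q) (j(Q) = sqrt(2*Q) = sqrt(2)*sqrt(Q))
(j(-12) + 134)**2 = (sqrt(2)*sqrt(-12) + 134)**2 = (sqrt(2)*(2*I*sqrt(3)) + 134)**2 = (2*I*sqrt(6) + 134)**2 = (134 + 2*I*sqrt(6))**2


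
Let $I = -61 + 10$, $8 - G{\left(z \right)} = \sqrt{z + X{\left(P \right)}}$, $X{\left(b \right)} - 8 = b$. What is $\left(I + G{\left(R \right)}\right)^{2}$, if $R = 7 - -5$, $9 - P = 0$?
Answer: $\left(43 + \sqrt{29}\right)^{2} \approx 2341.1$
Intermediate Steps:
$P = 9$ ($P = 9 - 0 = 9 + 0 = 9$)
$X{\left(b \right)} = 8 + b$
$R = 12$ ($R = 7 + 5 = 12$)
$G{\left(z \right)} = 8 - \sqrt{17 + z}$ ($G{\left(z \right)} = 8 - \sqrt{z + \left(8 + 9\right)} = 8 - \sqrt{z + 17} = 8 - \sqrt{17 + z}$)
$I = -51$
$\left(I + G{\left(R \right)}\right)^{2} = \left(-51 + \left(8 - \sqrt{17 + 12}\right)\right)^{2} = \left(-51 + \left(8 - \sqrt{29}\right)\right)^{2} = \left(-43 - \sqrt{29}\right)^{2}$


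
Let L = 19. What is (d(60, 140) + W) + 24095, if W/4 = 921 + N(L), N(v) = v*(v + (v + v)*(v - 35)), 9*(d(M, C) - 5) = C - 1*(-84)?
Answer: -152596/9 ≈ -16955.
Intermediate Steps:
d(M, C) = 43/3 + C/9 (d(M, C) = 5 + (C - 1*(-84))/9 = 5 + (C + 84)/9 = 5 + (84 + C)/9 = 5 + (28/3 + C/9) = 43/3 + C/9)
N(v) = v*(v + 2*v*(-35 + v)) (N(v) = v*(v + (2*v)*(-35 + v)) = v*(v + 2*v*(-35 + v)))
W = -41080 (W = 4*(921 + 19²*(-69 + 2*19)) = 4*(921 + 361*(-69 + 38)) = 4*(921 + 361*(-31)) = 4*(921 - 11191) = 4*(-10270) = -41080)
(d(60, 140) + W) + 24095 = ((43/3 + (⅑)*140) - 41080) + 24095 = ((43/3 + 140/9) - 41080) + 24095 = (269/9 - 41080) + 24095 = -369451/9 + 24095 = -152596/9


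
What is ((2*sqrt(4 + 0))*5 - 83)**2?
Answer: 3969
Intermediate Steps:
((2*sqrt(4 + 0))*5 - 83)**2 = ((2*sqrt(4))*5 - 83)**2 = ((2*2)*5 - 83)**2 = (4*5 - 83)**2 = (20 - 83)**2 = (-63)**2 = 3969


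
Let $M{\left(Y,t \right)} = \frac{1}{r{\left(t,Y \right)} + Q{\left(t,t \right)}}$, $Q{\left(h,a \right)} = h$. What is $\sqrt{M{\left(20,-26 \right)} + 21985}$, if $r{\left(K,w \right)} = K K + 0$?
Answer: $\frac{\sqrt{371546526}}{130} \approx 148.27$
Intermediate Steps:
$r{\left(K,w \right)} = K^{2}$ ($r{\left(K,w \right)} = K^{2} + 0 = K^{2}$)
$M{\left(Y,t \right)} = \frac{1}{t + t^{2}}$ ($M{\left(Y,t \right)} = \frac{1}{t^{2} + t} = \frac{1}{t + t^{2}}$)
$\sqrt{M{\left(20,-26 \right)} + 21985} = \sqrt{\frac{1}{\left(-26\right) \left(1 - 26\right)} + 21985} = \sqrt{- \frac{1}{26 \left(-25\right)} + 21985} = \sqrt{\left(- \frac{1}{26}\right) \left(- \frac{1}{25}\right) + 21985} = \sqrt{\frac{1}{650} + 21985} = \sqrt{\frac{14290251}{650}} = \frac{\sqrt{371546526}}{130}$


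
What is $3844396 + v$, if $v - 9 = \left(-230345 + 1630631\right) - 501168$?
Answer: $4743523$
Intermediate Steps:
$v = 899127$ ($v = 9 + \left(\left(-230345 + 1630631\right) - 501168\right) = 9 + \left(1400286 - 501168\right) = 9 + 899118 = 899127$)
$3844396 + v = 3844396 + 899127 = 4743523$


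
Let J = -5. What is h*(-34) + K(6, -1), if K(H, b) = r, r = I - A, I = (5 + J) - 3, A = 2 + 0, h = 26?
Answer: -889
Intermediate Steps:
A = 2
I = -3 (I = (5 - 5) - 3 = 0 - 3 = -3)
r = -5 (r = -3 - 1*2 = -3 - 2 = -5)
K(H, b) = -5
h*(-34) + K(6, -1) = 26*(-34) - 5 = -884 - 5 = -889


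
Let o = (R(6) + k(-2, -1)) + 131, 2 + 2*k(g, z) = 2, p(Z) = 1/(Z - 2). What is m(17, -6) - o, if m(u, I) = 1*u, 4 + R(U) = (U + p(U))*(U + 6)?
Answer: -185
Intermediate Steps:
p(Z) = 1/(-2 + Z)
k(g, z) = 0 (k(g, z) = -1 + (½)*2 = -1 + 1 = 0)
R(U) = -4 + (6 + U)*(U + 1/(-2 + U)) (R(U) = -4 + (U + 1/(-2 + U))*(U + 6) = -4 + (U + 1/(-2 + U))*(6 + U) = -4 + (6 + U)*(U + 1/(-2 + U)))
m(u, I) = u
o = 202 (o = ((14 + 6³ - 15*6 + 4*6²)/(-2 + 6) + 0) + 131 = ((14 + 216 - 90 + 4*36)/4 + 0) + 131 = ((14 + 216 - 90 + 144)/4 + 0) + 131 = ((¼)*284 + 0) + 131 = (71 + 0) + 131 = 71 + 131 = 202)
m(17, -6) - o = 17 - 1*202 = 17 - 202 = -185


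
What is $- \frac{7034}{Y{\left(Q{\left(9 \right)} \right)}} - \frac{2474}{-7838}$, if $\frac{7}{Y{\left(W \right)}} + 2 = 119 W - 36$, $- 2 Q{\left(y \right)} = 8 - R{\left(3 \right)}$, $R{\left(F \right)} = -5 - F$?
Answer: $\frac{27290592199}{27433} \approx 9.9481 \cdot 10^{5}$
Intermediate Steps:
$Q{\left(y \right)} = -8$ ($Q{\left(y \right)} = - \frac{8 - \left(-5 - 3\right)}{2} = - \frac{8 - -8}{2} = - \frac{8 + 8}{2} = \left(- \frac{1}{2}\right) 16 = -8$)
$Y{\left(W \right)} = \frac{7}{-38 + 119 W}$ ($Y{\left(W \right)} = \frac{7}{-2 + \left(119 W - 36\right)} = \frac{7}{-2 + \left(-36 + 119 W\right)} = \frac{7}{-38 + 119 W}$)
$- \frac{7034}{Y{\left(Q{\left(9 \right)} \right)}} - \frac{2474}{-7838} = - \frac{7034}{7 \frac{1}{-38 + 119 \left(-8\right)}} - \frac{2474}{-7838} = - \frac{7034}{7 \frac{1}{-38 - 952}} - - \frac{1237}{3919} = - \frac{7034}{7 \frac{1}{-990}} + \frac{1237}{3919} = - \frac{7034}{7 \left(- \frac{1}{990}\right)} + \frac{1237}{3919} = - \frac{7034}{- \frac{7}{990}} + \frac{1237}{3919} = \left(-7034\right) \left(- \frac{990}{7}\right) + \frac{1237}{3919} = \frac{6963660}{7} + \frac{1237}{3919} = \frac{27290592199}{27433}$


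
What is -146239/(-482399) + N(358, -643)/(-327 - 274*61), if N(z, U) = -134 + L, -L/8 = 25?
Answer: 2653180065/8220561359 ≈ 0.32275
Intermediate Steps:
L = -200 (L = -8*25 = -200)
N(z, U) = -334 (N(z, U) = -134 - 200 = -334)
-146239/(-482399) + N(358, -643)/(-327 - 274*61) = -146239/(-482399) - 334/(-327 - 274*61) = -146239*(-1/482399) - 334/(-327 - 16714) = 146239/482399 - 334/(-17041) = 146239/482399 - 334*(-1/17041) = 146239/482399 + 334/17041 = 2653180065/8220561359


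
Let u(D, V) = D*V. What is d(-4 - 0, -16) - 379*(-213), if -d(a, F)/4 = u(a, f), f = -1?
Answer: 80711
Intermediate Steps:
d(a, F) = 4*a (d(a, F) = -4*a*(-1) = -(-4)*a = 4*a)
d(-4 - 0, -16) - 379*(-213) = 4*(-4 - 0) - 379*(-213) = 4*(-4 - 1*0) + 80727 = 4*(-4 + 0) + 80727 = 4*(-4) + 80727 = -16 + 80727 = 80711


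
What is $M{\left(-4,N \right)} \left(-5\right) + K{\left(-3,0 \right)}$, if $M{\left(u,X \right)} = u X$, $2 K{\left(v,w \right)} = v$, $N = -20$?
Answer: $- \frac{803}{2} \approx -401.5$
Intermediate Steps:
$K{\left(v,w \right)} = \frac{v}{2}$
$M{\left(u,X \right)} = X u$
$M{\left(-4,N \right)} \left(-5\right) + K{\left(-3,0 \right)} = \left(-20\right) \left(-4\right) \left(-5\right) + \frac{1}{2} \left(-3\right) = 80 \left(-5\right) - \frac{3}{2} = -400 - \frac{3}{2} = - \frac{803}{2}$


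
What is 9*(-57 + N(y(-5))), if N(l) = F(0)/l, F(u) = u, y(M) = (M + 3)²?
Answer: -513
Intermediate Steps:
y(M) = (3 + M)²
N(l) = 0 (N(l) = 0/l = 0)
9*(-57 + N(y(-5))) = 9*(-57 + 0) = 9*(-57) = -513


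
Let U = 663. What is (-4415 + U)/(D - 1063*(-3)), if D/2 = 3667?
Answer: -3752/10523 ≈ -0.35655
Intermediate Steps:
D = 7334 (D = 2*3667 = 7334)
(-4415 + U)/(D - 1063*(-3)) = (-4415 + 663)/(7334 - 1063*(-3)) = -3752/(7334 + 3189) = -3752/10523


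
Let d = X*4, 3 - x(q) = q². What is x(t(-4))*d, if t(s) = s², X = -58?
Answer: 58696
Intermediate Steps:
x(q) = 3 - q²
d = -232 (d = -58*4 = -232)
x(t(-4))*d = (3 - ((-4)²)²)*(-232) = (3 - 1*16²)*(-232) = (3 - 1*256)*(-232) = (3 - 256)*(-232) = -253*(-232) = 58696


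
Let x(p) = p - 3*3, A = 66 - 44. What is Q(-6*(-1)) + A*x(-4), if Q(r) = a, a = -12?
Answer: -298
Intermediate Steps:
A = 22
Q(r) = -12
x(p) = -9 + p (x(p) = p - 9 = -9 + p)
Q(-6*(-1)) + A*x(-4) = -12 + 22*(-9 - 4) = -12 + 22*(-13) = -12 - 286 = -298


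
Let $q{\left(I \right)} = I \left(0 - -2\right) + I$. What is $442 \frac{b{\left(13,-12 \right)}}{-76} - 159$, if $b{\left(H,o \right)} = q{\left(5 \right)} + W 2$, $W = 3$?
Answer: $- \frac{10683}{38} \approx -281.13$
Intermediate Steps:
$q{\left(I \right)} = 3 I$ ($q{\left(I \right)} = I \left(0 + 2\right) + I = I 2 + I = 2 I + I = 3 I$)
$b{\left(H,o \right)} = 21$ ($b{\left(H,o \right)} = 3 \cdot 5 + 3 \cdot 2 = 15 + 6 = 21$)
$442 \frac{b{\left(13,-12 \right)}}{-76} - 159 = 442 \frac{21}{-76} - 159 = 442 \cdot 21 \left(- \frac{1}{76}\right) - 159 = 442 \left(- \frac{21}{76}\right) - 159 = - \frac{4641}{38} - 159 = - \frac{10683}{38}$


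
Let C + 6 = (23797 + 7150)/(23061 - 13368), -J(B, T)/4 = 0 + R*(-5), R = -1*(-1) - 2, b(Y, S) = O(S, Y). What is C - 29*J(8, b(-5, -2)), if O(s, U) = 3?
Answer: 5594729/9693 ≈ 577.19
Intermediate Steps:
b(Y, S) = 3
R = -1 (R = 1 - 2 = -1)
J(B, T) = -20 (J(B, T) = -4*(0 - 1*(-5)) = -4*(0 + 5) = -4*5 = -20)
C = -27211/9693 (C = -6 + (23797 + 7150)/(23061 - 13368) = -6 + 30947/9693 = -27211/9693 ≈ -2.8073)
C - 29*J(8, b(-5, -2)) = -27211/9693 - 29*(-20) = -27211/9693 + 580 = 5594729/9693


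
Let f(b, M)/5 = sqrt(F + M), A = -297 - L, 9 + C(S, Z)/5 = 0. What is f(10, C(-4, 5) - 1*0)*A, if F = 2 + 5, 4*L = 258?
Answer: -3615*I*sqrt(38)/2 ≈ -11142.0*I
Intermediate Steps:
C(S, Z) = -45 (C(S, Z) = -45 + 5*0 = -45 + 0 = -45)
L = 129/2 (L = (1/4)*258 = 129/2 ≈ 64.500)
A = -723/2 (A = -297 - 1*129/2 = -297 - 129/2 = -723/2 ≈ -361.50)
F = 7
f(b, M) = 5*sqrt(7 + M)
f(10, C(-4, 5) - 1*0)*A = (5*sqrt(7 + (-45 - 1*0)))*(-723/2) = (5*sqrt(7 + (-45 + 0)))*(-723/2) = (5*sqrt(7 - 45))*(-723/2) = (5*sqrt(-38))*(-723/2) = (5*(I*sqrt(38)))*(-723/2) = (5*I*sqrt(38))*(-723/2) = -3615*I*sqrt(38)/2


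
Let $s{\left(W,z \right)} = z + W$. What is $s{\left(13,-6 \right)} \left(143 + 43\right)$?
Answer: $1302$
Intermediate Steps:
$s{\left(W,z \right)} = W + z$
$s{\left(13,-6 \right)} \left(143 + 43\right) = \left(13 - 6\right) \left(143 + 43\right) = 7 \cdot 186 = 1302$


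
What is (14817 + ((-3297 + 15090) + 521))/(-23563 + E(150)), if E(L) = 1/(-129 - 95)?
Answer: -6077344/5278113 ≈ -1.1514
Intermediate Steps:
E(L) = -1/224 (E(L) = 1/(-224) = -1/224)
(14817 + ((-3297 + 15090) + 521))/(-23563 + E(150)) = (14817 + ((-3297 + 15090) + 521))/(-23563 - 1/224) = (14817 + (11793 + 521))/(-5278113/224) = (14817 + 12314)*(-224/5278113) = 27131*(-224/5278113) = -6077344/5278113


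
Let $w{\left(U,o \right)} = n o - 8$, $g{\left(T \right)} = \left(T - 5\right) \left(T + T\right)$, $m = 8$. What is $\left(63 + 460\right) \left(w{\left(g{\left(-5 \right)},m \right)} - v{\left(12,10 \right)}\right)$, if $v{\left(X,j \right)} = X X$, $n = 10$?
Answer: $-37656$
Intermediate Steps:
$g{\left(T \right)} = 2 T \left(-5 + T\right)$ ($g{\left(T \right)} = \left(-5 + T\right) 2 T = 2 T \left(-5 + T\right)$)
$v{\left(X,j \right)} = X^{2}$
$w{\left(U,o \right)} = -8 + 10 o$ ($w{\left(U,o \right)} = 10 o - 8 = -8 + 10 o$)
$\left(63 + 460\right) \left(w{\left(g{\left(-5 \right)},m \right)} - v{\left(12,10 \right)}\right) = \left(63 + 460\right) \left(\left(-8 + 10 \cdot 8\right) - 12^{2}\right) = 523 \left(\left(-8 + 80\right) - 144\right) = 523 \left(72 - 144\right) = 523 \left(-72\right) = -37656$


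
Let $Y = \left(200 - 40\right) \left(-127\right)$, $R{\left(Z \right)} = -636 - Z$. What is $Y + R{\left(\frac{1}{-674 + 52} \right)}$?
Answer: $- \frac{13034631}{622} \approx -20956.0$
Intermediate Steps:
$Y = -20320$ ($Y = 160 \left(-127\right) = -20320$)
$Y + R{\left(\frac{1}{-674 + 52} \right)} = -20320 - \left(636 + \frac{1}{-674 + 52}\right) = -20320 - \frac{395591}{622} = - \frac{13034631}{622}$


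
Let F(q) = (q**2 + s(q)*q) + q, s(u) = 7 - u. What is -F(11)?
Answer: -88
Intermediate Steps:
F(q) = q + q**2 + q*(7 - q) (F(q) = (q**2 + (7 - q)*q) + q = (q**2 + q*(7 - q)) + q = q + q**2 + q*(7 - q))
-F(11) = -8*11 = -1*88 = -88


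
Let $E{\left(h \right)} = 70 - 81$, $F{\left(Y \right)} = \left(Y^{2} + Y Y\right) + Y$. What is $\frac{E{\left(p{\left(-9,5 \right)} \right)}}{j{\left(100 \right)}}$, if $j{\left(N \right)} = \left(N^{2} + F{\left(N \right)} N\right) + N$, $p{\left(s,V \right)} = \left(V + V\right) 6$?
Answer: $- \frac{11}{2020100} \approx -5.4453 \cdot 10^{-6}$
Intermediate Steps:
$p{\left(s,V \right)} = 12 V$ ($p{\left(s,V \right)} = 2 V 6 = 12 V$)
$F{\left(Y \right)} = Y + 2 Y^{2}$ ($F{\left(Y \right)} = \left(Y^{2} + Y^{2}\right) + Y = 2 Y^{2} + Y = Y + 2 Y^{2}$)
$j{\left(N \right)} = N + N^{2} + N^{2} \left(1 + 2 N\right)$ ($j{\left(N \right)} = \left(N^{2} + N \left(1 + 2 N\right) N\right) + N = \left(N^{2} + N^{2} \left(1 + 2 N\right)\right) + N = N + N^{2} + N^{2} \left(1 + 2 N\right)$)
$E{\left(h \right)} = -11$ ($E{\left(h \right)} = 70 - 81 = -11$)
$\frac{E{\left(p{\left(-9,5 \right)} \right)}}{j{\left(100 \right)}} = - \frac{11}{100 \left(1 + 100 + 100 \left(1 + 2 \cdot 100\right)\right)} = - \frac{11}{100 \left(1 + 100 + 100 \left(1 + 200\right)\right)} = - \frac{11}{100 \left(1 + 100 + 100 \cdot 201\right)} = - \frac{11}{100 \left(1 + 100 + 20100\right)} = - \frac{11}{100 \cdot 20201} = - \frac{11}{2020100}$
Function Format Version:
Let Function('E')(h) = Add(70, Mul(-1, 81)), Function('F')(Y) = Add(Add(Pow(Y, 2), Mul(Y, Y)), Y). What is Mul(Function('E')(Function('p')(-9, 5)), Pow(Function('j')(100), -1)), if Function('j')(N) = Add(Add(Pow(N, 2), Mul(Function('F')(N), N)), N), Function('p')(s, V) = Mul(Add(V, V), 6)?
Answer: Rational(-11, 2020100) ≈ -5.4453e-6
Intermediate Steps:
Function('p')(s, V) = Mul(12, V) (Function('p')(s, V) = Mul(Mul(2, V), 6) = Mul(12, V))
Function('F')(Y) = Add(Y, Mul(2, Pow(Y, 2))) (Function('F')(Y) = Add(Add(Pow(Y, 2), Pow(Y, 2)), Y) = Add(Mul(2, Pow(Y, 2)), Y) = Add(Y, Mul(2, Pow(Y, 2))))
Function('j')(N) = Add(N, Pow(N, 2), Mul(Pow(N, 2), Add(1, Mul(2, N)))) (Function('j')(N) = Add(Add(Pow(N, 2), Mul(Mul(N, Add(1, Mul(2, N))), N)), N) = Add(Add(Pow(N, 2), Mul(Pow(N, 2), Add(1, Mul(2, N)))), N) = Add(N, Pow(N, 2), Mul(Pow(N, 2), Add(1, Mul(2, N)))))
Function('E')(h) = -11 (Function('E')(h) = Add(70, -81) = -11)
Mul(Function('E')(Function('p')(-9, 5)), Pow(Function('j')(100), -1)) = Mul(-11, Pow(Mul(100, Add(1, 100, Mul(100, Add(1, Mul(2, 100))))), -1)) = Mul(-11, Pow(Mul(100, Add(1, 100, Mul(100, Add(1, 200)))), -1)) = Mul(-11, Pow(Mul(100, Add(1, 100, Mul(100, 201))), -1)) = Mul(-11, Pow(Mul(100, Add(1, 100, 20100)), -1)) = Mul(-11, Pow(Mul(100, 20201), -1)) = Mul(-11, Pow(2020100, -1)) = Mul(-11, Rational(1, 2020100)) = Rational(-11, 2020100)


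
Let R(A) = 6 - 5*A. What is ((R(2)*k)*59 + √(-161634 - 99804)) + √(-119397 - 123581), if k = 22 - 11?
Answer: -2596 + I*√242978 + I*√261438 ≈ -2596.0 + 1004.2*I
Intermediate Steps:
k = 11
((R(2)*k)*59 + √(-161634 - 99804)) + √(-119397 - 123581) = (((6 - 5*2)*11)*59 + √(-161634 - 99804)) + √(-119397 - 123581) = (((6 - 10)*11)*59 + √(-261438)) + √(-242978) = (-4*11*59 + I*√261438) + I*√242978 = (-44*59 + I*√261438) + I*√242978 = (-2596 + I*√261438) + I*√242978 = -2596 + I*√242978 + I*√261438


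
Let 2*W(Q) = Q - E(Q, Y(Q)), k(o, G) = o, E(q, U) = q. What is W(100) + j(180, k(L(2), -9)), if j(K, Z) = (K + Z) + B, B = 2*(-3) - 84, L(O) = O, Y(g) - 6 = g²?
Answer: 92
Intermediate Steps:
Y(g) = 6 + g²
B = -90 (B = -6 - 84 = -90)
j(K, Z) = -90 + K + Z (j(K, Z) = (K + Z) - 90 = -90 + K + Z)
W(Q) = 0 (W(Q) = (Q - Q)/2 = (½)*0 = 0)
W(100) + j(180, k(L(2), -9)) = 0 + (-90 + 180 + 2) = 0 + 92 = 92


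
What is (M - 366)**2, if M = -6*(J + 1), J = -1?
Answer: 133956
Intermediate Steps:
M = 0 (M = -6*(-1 + 1) = -6*0 = 0)
(M - 366)**2 = (0 - 366)**2 = (-366)**2 = 133956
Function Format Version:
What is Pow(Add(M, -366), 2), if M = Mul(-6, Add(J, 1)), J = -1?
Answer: 133956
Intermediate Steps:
M = 0 (M = Mul(-6, Add(-1, 1)) = Mul(-6, 0) = 0)
Pow(Add(M, -366), 2) = Pow(Add(0, -366), 2) = Pow(-366, 2) = 133956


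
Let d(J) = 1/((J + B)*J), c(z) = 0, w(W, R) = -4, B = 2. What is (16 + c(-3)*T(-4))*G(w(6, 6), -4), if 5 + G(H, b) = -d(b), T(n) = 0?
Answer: -82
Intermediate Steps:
d(J) = 1/(J*(2 + J)) (d(J) = 1/((J + 2)*J) = 1/((2 + J)*J) = 1/(J*(2 + J)))
G(H, b) = -5 - 1/(b*(2 + b))
(16 + c(-3)*T(-4))*G(w(6, 6), -4) = (16 + 0*0)*((-1 - 5*(-4)*(2 - 4))/((-4)*(2 - 4))) = (16 + 0)*(-1/4*(-1 - 5*(-4)*(-2))/(-2)) = 16*(-1/4*(-1/2)*(-1 - 40)) = 16*(-1/4*(-1/2)*(-41)) = 16*(-41/8) = -82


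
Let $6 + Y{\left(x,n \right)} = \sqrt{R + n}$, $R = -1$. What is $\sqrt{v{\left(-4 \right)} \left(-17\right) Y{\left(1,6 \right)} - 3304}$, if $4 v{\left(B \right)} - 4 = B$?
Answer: $2 i \sqrt{826} \approx 57.48 i$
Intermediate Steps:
$v{\left(B \right)} = 1 + \frac{B}{4}$
$Y{\left(x,n \right)} = -6 + \sqrt{-1 + n}$
$\sqrt{v{\left(-4 \right)} \left(-17\right) Y{\left(1,6 \right)} - 3304} = \sqrt{\left(1 + \frac{1}{4} \left(-4\right)\right) \left(-17\right) \left(-6 + \sqrt{-1 + 6}\right) - 3304} = \sqrt{\left(1 - 1\right) \left(-17\right) \left(-6 + \sqrt{5}\right) - 3304} = \sqrt{0 \left(-17\right) \left(-6 + \sqrt{5}\right) - 3304} = \sqrt{0 \left(-6 + \sqrt{5}\right) - 3304} = \sqrt{0 - 3304} = \sqrt{-3304} = 2 i \sqrt{826}$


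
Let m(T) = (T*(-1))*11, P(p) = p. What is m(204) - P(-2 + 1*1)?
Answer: -2243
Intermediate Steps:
m(T) = -11*T (m(T) = -T*11 = -11*T)
m(204) - P(-2 + 1*1) = -11*204 - (-2 + 1*1) = -2244 - (-2 + 1) = -2244 - 1*(-1) = -2244 + 1 = -2243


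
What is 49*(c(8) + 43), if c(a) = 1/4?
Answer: 8477/4 ≈ 2119.3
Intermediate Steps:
c(a) = ¼
49*(c(8) + 43) = 49*(¼ + 43) = 49*(173/4) = 8477/4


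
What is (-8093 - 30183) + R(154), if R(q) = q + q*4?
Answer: -37506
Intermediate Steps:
R(q) = 5*q (R(q) = q + 4*q = 5*q)
(-8093 - 30183) + R(154) = (-8093 - 30183) + 5*154 = -38276 + 770 = -37506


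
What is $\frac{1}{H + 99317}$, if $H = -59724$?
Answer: $\frac{1}{39593} \approx 2.5257 \cdot 10^{-5}$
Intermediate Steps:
$\frac{1}{H + 99317} = \frac{1}{-59724 + 99317} = \frac{1}{39593}$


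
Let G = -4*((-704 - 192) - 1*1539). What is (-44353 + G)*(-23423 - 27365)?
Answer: 1757925044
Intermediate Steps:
G = 9740 (G = -4*(-896 - 1539) = -4*(-2435) = 9740)
(-44353 + G)*(-23423 - 27365) = (-44353 + 9740)*(-23423 - 27365) = -34613*(-50788) = 1757925044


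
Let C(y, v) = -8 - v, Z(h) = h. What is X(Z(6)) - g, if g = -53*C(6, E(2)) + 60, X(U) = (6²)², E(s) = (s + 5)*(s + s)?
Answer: -672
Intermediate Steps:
E(s) = 2*s*(5 + s) (E(s) = (5 + s)*(2*s) = 2*s*(5 + s))
X(U) = 1296 (X(U) = 36² = 1296)
g = 1968 (g = -53*(-8 - 2*2*(5 + 2)) + 60 = -53*(-8 - 2*2*7) + 60 = -53*(-8 - 1*28) + 60 = -53*(-8 - 28) + 60 = -53*(-36) + 60 = 1908 + 60 = 1968)
X(Z(6)) - g = 1296 - 1*1968 = 1296 - 1968 = -672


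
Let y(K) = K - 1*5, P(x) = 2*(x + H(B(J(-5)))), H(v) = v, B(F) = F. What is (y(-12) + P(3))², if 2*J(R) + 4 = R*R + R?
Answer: 25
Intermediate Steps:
J(R) = -2 + R/2 + R²/2 (J(R) = -2 + (R*R + R)/2 = -2 + (R² + R)/2 = -2 + (R + R²)/2 = -2 + (R/2 + R²/2) = -2 + R/2 + R²/2)
P(x) = 16 + 2*x (P(x) = 2*(x + (-2 + (½)*(-5) + (½)*(-5)²)) = 2*(x + (-2 - 5/2 + (½)*25)) = 2*(x + (-2 - 5/2 + 25/2)) = 2*(x + 8) = 2*(8 + x) = 16 + 2*x)
y(K) = -5 + K (y(K) = K - 5 = -5 + K)
(y(-12) + P(3))² = ((-5 - 12) + (16 + 2*3))² = (-17 + (16 + 6))² = (-17 + 22)² = 5² = 25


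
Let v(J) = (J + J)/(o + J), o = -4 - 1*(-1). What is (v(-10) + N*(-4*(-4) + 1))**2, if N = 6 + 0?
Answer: 1811716/169 ≈ 10720.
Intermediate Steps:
N = 6
o = -3 (o = -4 + 1 = -3)
v(J) = 2*J/(-3 + J) (v(J) = (J + J)/(-3 + J) = (2*J)/(-3 + J) = 2*J/(-3 + J))
(v(-10) + N*(-4*(-4) + 1))**2 = (2*(-10)/(-3 - 10) + 6*(-4*(-4) + 1))**2 = (2*(-10)/(-13) + 6*(16 + 1))**2 = (2*(-10)*(-1/13) + 6*17)**2 = (20/13 + 102)**2 = (1346/13)**2 = 1811716/169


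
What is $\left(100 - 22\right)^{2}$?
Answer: $6084$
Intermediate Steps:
$\left(100 - 22\right)^{2} = 78^{2} = 6084$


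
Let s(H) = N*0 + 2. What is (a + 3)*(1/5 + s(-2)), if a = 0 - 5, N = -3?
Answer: -22/5 ≈ -4.4000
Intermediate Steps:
a = -5
s(H) = 2 (s(H) = -3*0 + 2 = 0 + 2 = 2)
(a + 3)*(1/5 + s(-2)) = (-5 + 3)*(1/5 + 2) = -2*(1/5 + 2) = -2*11/5 = -22/5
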